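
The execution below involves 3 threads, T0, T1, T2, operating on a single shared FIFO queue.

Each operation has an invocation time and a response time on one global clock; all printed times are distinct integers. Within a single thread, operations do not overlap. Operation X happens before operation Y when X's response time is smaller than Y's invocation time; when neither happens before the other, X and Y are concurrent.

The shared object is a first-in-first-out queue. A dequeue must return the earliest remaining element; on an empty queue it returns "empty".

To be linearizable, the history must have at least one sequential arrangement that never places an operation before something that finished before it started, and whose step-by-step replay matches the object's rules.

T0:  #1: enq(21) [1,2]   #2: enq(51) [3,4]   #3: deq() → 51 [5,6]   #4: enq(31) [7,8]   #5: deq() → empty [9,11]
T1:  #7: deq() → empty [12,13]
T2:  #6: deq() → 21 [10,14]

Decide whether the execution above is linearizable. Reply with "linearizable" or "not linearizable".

not linearizable

through event 5 a valid linearization exists; event 6 (#3 responding at time 6) ends that
exactly one order of the 3 completed ops respects real time; the FIFO queue replay fails
take #1, #2, #3: step 3 already fails, because #3 deq() → 51 cannot occur there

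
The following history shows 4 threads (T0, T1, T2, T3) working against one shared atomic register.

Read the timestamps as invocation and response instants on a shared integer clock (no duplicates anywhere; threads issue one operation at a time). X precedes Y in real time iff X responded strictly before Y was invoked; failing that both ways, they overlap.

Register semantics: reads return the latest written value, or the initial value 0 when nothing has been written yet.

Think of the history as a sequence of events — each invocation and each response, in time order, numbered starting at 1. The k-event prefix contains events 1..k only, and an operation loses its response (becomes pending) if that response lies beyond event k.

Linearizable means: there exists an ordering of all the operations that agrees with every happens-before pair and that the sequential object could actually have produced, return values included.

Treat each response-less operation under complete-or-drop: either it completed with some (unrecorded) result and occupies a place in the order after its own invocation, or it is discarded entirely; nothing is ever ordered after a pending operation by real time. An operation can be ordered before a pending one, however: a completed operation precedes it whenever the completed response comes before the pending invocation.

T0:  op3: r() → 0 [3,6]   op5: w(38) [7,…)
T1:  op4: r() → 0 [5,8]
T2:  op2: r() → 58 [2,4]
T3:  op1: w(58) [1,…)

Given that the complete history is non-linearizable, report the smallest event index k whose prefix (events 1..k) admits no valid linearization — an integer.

events 1..7 are linearizable, e.g. via op3, op1, op2:
1. op3 r() → 0, leaving value 0
2. op1 w(58) (pending, included), leaving value 58
3. op2 r() → 58, leaving value 58
at event 8 (op4's time-8 response) nothing linearizes any more
including or dropping the 2 pending operations (op1, op5) in any combination fails
for example op2, op3, op4 (pending dropped) fails at step 1: op2 r() → 58 is not legal there
for example op2, op4, op3 (pending dropped) fails at step 1: op2 r() → 58 is not legal there

8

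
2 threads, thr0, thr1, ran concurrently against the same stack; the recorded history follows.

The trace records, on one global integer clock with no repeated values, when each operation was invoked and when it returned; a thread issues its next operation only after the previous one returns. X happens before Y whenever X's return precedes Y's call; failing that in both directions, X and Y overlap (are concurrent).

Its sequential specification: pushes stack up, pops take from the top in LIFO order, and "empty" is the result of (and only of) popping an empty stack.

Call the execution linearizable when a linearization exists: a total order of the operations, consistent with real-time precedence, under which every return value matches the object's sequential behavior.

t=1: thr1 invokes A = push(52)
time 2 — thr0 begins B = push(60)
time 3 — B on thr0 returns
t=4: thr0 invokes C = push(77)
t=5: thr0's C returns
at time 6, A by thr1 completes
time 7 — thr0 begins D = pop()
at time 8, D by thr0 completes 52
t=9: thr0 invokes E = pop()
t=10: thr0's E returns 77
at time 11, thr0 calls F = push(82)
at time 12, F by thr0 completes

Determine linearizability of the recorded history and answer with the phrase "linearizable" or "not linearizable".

linearizable

one valid linearization: B, C, A, D, E, F
step 1: B push(60) — stack <60>
step 2: C push(77) — stack <60,77>
step 3: A push(52) — stack <60,77,52>
step 4: D pop() → 52 — stack <60,77>
step 5: E pop() → 77 — stack <60>
step 6: F push(82) — stack <60,82>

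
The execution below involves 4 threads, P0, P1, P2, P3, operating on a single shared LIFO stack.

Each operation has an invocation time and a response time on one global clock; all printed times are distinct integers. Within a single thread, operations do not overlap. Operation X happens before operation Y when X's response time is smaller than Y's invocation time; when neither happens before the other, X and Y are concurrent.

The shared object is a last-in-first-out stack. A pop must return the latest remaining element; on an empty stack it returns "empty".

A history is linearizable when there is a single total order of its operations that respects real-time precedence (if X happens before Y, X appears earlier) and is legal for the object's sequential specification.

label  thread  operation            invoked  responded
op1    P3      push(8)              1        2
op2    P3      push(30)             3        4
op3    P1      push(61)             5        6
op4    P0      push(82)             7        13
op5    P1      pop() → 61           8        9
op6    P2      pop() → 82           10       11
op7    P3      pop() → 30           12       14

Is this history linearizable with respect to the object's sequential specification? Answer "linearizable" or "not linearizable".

linearizable

witness order: op1, op2, op3, op5, op4, op6, op7
1. op1 push(8), leaving stack <8>
2. op2 push(30), leaving stack <8,30>
3. op3 push(61), leaving stack <8,30,61>
4. op5 pop() → 61, leaving stack <8,30>
5. op4 push(82), leaving stack <8,30,82>
6. op6 pop() → 82, leaving stack <8,30>
7. op7 pop() → 30, leaving stack <8>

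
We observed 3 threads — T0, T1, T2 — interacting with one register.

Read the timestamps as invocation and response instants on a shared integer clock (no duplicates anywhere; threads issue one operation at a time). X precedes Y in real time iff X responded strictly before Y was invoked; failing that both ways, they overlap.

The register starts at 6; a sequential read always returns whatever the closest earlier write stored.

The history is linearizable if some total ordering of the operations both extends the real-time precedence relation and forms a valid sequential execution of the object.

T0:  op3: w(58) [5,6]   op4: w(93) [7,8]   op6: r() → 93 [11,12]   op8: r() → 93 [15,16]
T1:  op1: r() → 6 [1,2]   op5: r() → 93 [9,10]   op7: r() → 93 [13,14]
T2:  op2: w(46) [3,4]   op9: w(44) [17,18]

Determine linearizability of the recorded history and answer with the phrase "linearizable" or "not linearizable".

a witness: op1, op2, op3, op4, op5, op6, op7, op8, op9
1. op1 r() → 6, leaving value 6
2. op2 w(46), leaving value 46
3. op3 w(58), leaving value 58
4. op4 w(93), leaving value 93
5. op5 r() → 93, leaving value 93
6. op6 r() → 93, leaving value 93
7. op7 r() → 93, leaving value 93
8. op8 r() → 93, leaving value 93
9. op9 w(44), leaving value 44

linearizable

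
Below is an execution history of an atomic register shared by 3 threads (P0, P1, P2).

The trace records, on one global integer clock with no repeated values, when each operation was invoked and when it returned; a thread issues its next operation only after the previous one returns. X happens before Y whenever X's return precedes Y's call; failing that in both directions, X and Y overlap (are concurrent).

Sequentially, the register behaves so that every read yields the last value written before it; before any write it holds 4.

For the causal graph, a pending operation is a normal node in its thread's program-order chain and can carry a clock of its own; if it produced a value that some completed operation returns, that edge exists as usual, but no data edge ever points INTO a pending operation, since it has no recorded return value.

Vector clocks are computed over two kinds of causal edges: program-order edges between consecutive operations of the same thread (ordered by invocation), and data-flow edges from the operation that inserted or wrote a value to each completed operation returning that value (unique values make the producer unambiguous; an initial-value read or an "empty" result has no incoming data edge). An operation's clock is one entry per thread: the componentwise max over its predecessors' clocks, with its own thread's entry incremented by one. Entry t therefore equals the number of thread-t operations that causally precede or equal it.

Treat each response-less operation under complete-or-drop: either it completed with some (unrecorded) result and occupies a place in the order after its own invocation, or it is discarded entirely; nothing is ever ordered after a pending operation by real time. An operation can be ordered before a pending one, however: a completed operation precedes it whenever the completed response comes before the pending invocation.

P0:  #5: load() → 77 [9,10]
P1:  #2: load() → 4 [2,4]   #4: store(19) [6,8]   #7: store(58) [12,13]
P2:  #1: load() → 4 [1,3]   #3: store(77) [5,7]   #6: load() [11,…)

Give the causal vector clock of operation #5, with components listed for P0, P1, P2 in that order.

root op #1, invoked 1: fresh clock plus P2's own tick → (0, 0, 1)
root op #2, invoked 2: fresh clock plus P1's own tick → (0, 1, 0)
invoked at 5, #3 merges VC(#1)=(0, 0, 1) and bumps P2's slot → (0, 0, 2)
invoked at 6, #4 merges VC(#2)=(0, 1, 0) and bumps P1's slot → (0, 2, 0)
invoked at 11, #6 merges VC(#3)=(0, 0, 2) and bumps P2's slot → (0, 0, 3)
invoked at 12, #7 merges VC(#4)=(0, 2, 0) and bumps P1's slot → (0, 3, 0)
invoked at 9, #5 merges VC(#3)=(0, 0, 2) and bumps P0's slot → (1, 0, 2)
target: VC(#5) = (1, 0, 2)

(1, 0, 2)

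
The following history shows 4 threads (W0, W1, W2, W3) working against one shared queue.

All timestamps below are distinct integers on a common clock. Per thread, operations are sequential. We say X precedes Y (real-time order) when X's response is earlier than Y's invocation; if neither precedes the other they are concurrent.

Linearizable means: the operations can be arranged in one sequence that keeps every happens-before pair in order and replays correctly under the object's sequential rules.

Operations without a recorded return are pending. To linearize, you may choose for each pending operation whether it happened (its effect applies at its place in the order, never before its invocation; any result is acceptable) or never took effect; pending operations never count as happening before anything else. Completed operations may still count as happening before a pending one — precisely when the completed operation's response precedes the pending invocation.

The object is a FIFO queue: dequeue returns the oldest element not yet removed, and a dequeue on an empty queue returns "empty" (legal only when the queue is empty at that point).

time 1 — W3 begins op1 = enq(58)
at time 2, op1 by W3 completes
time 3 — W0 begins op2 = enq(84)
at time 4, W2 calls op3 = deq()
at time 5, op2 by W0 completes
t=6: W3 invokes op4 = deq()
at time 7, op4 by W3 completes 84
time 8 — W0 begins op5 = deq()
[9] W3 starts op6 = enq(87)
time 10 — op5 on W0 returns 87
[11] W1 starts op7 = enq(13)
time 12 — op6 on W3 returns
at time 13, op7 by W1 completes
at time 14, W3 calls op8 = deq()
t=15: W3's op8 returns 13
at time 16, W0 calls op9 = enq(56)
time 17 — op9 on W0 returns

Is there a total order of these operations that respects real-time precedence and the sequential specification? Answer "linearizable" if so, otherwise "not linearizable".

linearizable

witness order: op1, op2, op3, op4, op6, op5, op7, op8, op9
step 1: op1 enq(58) — queue <58>
step 2: op2 enq(84) — queue <58,84>
step 3: op3 deq() (pending, included) — queue <84>
step 4: op4 deq() → 84 — queue <>
step 5: op6 enq(87) — queue <87>
step 6: op5 deq() → 87 — queue <>
step 7: op7 enq(13) — queue <13>
step 8: op8 deq() → 13 — queue <>
step 9: op9 enq(56) — queue <56>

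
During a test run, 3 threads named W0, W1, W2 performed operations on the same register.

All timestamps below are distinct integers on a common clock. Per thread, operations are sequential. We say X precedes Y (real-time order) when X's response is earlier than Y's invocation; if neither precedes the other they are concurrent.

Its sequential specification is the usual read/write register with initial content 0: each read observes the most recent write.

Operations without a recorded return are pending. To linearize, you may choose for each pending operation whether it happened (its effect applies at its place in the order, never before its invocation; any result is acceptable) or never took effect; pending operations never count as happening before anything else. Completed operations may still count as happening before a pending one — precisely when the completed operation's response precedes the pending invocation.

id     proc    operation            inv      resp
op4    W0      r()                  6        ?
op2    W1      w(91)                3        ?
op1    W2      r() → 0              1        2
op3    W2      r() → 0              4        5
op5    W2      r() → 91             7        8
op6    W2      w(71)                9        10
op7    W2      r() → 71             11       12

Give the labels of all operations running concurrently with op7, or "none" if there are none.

op2, op4

op7 spans [11,12]: anything still running between times 11 and 12 counts as concurrent
op1 [1,2]: before
op2 [3,…): concurrent
op3 [4,5]: before
op4 [6,…): concurrent
op5 [7,8]: before
op6 [9,10]: before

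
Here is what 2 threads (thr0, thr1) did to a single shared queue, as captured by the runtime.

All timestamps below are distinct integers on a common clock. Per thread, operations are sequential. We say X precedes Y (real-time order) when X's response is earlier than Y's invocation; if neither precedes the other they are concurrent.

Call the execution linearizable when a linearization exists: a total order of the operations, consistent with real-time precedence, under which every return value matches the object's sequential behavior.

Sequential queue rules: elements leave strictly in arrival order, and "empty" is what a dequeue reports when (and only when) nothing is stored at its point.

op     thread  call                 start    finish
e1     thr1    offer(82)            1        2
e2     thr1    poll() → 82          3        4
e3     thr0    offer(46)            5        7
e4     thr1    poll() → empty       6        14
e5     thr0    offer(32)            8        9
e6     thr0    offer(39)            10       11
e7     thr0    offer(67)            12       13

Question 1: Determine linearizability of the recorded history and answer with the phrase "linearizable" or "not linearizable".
a witness: e1, e2, e4, e3, e5, e6, e7
step 1: e1 offer(82) — queue <82>
step 2: e2 poll() → 82 — queue <>
step 3: e4 poll() → empty — queue <>
step 4: e3 offer(46) — queue <46>
step 5: e5 offer(32) — queue <46,32>
step 6: e6 offer(39) — queue <46,32,39>
step 7: e7 offer(67) — queue <46,32,39,67>

linearizable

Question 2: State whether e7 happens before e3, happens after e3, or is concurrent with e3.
Answer: after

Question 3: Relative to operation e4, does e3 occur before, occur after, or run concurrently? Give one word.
Answer: concurrent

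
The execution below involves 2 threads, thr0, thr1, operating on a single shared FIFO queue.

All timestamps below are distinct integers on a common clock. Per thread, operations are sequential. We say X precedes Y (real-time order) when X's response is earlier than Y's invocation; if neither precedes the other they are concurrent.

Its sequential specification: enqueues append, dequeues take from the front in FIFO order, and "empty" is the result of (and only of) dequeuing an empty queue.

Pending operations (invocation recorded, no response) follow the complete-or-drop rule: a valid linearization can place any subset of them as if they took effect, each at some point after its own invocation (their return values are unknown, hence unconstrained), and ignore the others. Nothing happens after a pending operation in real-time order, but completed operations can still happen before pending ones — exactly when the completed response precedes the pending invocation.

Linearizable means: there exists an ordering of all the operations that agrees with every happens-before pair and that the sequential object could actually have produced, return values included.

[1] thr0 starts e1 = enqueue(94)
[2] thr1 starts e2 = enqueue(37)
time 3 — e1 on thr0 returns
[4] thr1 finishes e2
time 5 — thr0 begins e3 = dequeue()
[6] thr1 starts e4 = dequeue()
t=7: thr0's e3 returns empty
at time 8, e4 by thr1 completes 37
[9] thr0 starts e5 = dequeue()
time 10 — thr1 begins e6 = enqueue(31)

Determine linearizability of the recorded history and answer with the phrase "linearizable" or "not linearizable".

not linearizable

events 1..6 are fine; event 7 — the response of e3 at time 7 — makes the prefix non-linearizable
checked exhaustively: 2 real-time-consistent orders of 3 completed operations, zero legal FIFO queue replays
every completion of the 1 pending operation (e4) was checked; none linearizes
for example e1, e2, e3 (pending dropped) fails at step 3: e3 dequeue() → empty is not legal there
for example e2, e1, e3 (pending dropped) fails at step 3: e3 dequeue() → empty is not legal there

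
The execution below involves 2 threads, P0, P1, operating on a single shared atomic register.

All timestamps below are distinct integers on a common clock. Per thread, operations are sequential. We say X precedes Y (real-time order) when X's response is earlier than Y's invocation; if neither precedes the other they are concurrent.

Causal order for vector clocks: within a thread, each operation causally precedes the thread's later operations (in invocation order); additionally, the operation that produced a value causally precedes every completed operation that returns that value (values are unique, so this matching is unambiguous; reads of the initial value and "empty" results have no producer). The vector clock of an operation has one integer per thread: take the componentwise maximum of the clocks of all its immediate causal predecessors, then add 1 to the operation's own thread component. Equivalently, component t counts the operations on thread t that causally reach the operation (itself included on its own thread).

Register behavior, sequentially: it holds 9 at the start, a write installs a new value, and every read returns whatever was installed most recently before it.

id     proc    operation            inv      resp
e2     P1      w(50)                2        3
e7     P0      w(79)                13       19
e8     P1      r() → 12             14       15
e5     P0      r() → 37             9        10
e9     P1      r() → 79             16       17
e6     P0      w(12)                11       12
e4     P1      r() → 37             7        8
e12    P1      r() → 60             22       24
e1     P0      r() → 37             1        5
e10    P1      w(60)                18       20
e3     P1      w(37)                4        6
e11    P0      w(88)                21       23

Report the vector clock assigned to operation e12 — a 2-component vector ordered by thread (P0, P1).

root op e2, invoked 2: fresh clock plus P1's own tick → (0, 1)
VC(e3, invoked at 4): max of VC(e2)=(0, 1), then +1 on thread P1 → (0, 2)
VC(e4, invoked at 7): max of VC(e3)=(0, 2), then +1 on thread P1 → (0, 3)
VC(e1, invoked at 1): max of VC(e3)=(0, 2), then +1 on thread P0 → (1, 2)
VC(e5, invoked at 9): max of VC(e1)=(1, 2), VC(e3)=(0, 2), then +1 on thread P0 → (2, 2)
VC(e6, invoked at 11): max of VC(e5)=(2, 2), then +1 on thread P0 → (3, 2)
VC(e7, invoked at 13): max of VC(e6)=(3, 2), then +1 on thread P0 → (4, 2)
VC(e8, invoked at 14): max of VC(e4)=(0, 3), VC(e6)=(3, 2), then +1 on thread P1 → (3, 4)
VC(e11, invoked at 21): max of VC(e7)=(4, 2), then +1 on thread P0 → (5, 2)
VC(e9, invoked at 16): max of VC(e7)=(4, 2), VC(e8)=(3, 4), then +1 on thread P1 → (4, 5)
VC(e10, invoked at 18): max of VC(e9)=(4, 5), then +1 on thread P1 → (4, 6)
VC(e12, invoked at 22): max of VC(e10)=(4, 6), then +1 on thread P1 → (4, 7)
target: VC(e12) = (4, 7)

(4, 7)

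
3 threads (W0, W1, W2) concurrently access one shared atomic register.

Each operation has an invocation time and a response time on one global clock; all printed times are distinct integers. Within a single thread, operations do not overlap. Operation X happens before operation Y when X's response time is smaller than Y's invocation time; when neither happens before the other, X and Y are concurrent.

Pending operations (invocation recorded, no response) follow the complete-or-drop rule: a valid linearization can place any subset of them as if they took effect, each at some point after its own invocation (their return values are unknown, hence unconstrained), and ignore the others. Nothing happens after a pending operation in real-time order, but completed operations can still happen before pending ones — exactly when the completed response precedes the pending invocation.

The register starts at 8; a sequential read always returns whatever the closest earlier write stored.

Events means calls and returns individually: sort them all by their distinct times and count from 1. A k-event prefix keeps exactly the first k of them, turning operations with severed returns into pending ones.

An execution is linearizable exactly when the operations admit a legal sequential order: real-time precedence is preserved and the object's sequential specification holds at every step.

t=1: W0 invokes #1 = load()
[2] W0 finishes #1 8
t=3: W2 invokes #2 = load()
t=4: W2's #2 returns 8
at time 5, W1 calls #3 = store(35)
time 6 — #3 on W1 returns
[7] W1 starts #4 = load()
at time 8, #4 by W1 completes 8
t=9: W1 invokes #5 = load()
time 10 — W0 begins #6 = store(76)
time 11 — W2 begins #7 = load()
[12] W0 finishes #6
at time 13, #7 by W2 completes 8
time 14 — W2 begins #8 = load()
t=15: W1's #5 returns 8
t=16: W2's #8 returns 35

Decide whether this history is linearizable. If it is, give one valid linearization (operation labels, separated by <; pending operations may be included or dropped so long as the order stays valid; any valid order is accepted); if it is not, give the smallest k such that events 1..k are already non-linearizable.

not linearizable — minimal violating prefix: 8 events

the violation lands at event 8, #4's response at time 8: events 1..7 linearize, events 1..8 do not
exactly one order of the 4 completed ops respects real time; the atomic register replay fails
sample order #1, #2, #3, #4 stalls at step 4 — #4 load() → 8 has no legal effect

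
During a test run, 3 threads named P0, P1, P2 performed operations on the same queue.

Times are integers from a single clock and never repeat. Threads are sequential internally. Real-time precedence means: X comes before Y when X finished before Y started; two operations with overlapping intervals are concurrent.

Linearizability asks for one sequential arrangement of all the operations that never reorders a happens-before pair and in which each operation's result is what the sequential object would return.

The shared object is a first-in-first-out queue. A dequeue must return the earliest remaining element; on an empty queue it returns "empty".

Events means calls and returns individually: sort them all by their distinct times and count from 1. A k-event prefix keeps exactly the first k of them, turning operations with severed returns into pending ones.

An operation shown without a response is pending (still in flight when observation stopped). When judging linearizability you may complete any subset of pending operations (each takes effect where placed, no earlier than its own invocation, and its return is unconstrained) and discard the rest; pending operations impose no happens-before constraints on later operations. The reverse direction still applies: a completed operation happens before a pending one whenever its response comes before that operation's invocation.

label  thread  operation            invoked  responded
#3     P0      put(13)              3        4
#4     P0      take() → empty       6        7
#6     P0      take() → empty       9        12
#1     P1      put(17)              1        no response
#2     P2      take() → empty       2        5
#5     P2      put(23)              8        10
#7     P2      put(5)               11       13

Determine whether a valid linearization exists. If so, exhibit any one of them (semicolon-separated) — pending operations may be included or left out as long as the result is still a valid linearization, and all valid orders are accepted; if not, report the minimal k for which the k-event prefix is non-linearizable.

not linearizable — minimal violating prefix: 7 events

events 1..6 are fine; event 7 — the response of #4 at time 7 — makes the prefix non-linearizable
checked exhaustively: 2 real-time-consistent orders of 3 completed operations, zero legal queue replays
include/drop combinations of the 1 pending operation (#1) were all tried; none helps
for example #2, #3, #4 (pending dropped) fails at step 3: #4 take() → empty is not legal there
for example #3, #2, #4 (pending dropped) fails at step 2: #2 take() → empty is not legal there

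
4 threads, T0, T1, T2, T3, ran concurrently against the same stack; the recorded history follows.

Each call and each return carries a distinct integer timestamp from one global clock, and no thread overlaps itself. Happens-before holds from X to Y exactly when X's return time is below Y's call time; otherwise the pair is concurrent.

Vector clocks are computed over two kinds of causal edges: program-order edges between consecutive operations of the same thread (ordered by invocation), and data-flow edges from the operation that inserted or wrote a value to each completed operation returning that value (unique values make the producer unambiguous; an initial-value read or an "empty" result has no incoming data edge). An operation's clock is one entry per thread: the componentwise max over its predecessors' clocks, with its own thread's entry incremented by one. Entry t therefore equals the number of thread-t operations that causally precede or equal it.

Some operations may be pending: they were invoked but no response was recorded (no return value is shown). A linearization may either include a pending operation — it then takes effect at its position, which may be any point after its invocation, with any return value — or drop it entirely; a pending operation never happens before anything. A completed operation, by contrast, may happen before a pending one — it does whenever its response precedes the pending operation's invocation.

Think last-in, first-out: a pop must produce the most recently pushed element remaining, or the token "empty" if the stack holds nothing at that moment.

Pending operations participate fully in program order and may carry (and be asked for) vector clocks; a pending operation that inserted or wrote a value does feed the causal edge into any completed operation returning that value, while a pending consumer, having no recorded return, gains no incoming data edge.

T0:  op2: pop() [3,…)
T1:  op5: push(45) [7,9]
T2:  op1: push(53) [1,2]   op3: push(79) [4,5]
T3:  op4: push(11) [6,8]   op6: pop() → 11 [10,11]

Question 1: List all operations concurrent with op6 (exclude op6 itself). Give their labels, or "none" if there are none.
op6 spans [10,11]; an op avoiding the whole window 10..11 is ordered, any other is concurrent
op1 [1,2]: before
op2 [3,…): concurrent
op3 [4,5]: before
op4 [6,8]: before
op5 [7,9]: before

op2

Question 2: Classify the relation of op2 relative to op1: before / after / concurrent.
op2 spans [3,…), op1 spans [1,2]
resp(op1)=2 < inv(op2)=3

after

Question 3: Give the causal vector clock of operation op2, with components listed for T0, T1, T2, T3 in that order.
op4 (invocation 6): nothing precedes it; T3's component alone gives (0, 0, 0, 1)
op1 (invocation 1): nothing precedes it; T2's component alone gives (0, 0, 1, 0)
op5 (invocation 7): nothing precedes it; T1's component alone gives (0, 1, 0, 0)
op2 (invocation 3): nothing precedes it; T0's component alone gives (1, 0, 0, 0)
op6, invoked 10, takes VC(op4)=(0, 0, 0, 1) under max, adds 1 for T3 → (0, 0, 0, 2)
op3, invoked 4, takes VC(op1)=(0, 0, 1, 0) under max, adds 1 for T2 → (0, 0, 2, 0)
target: VC(op2) = (1, 0, 0, 0)

(1, 0, 0, 0)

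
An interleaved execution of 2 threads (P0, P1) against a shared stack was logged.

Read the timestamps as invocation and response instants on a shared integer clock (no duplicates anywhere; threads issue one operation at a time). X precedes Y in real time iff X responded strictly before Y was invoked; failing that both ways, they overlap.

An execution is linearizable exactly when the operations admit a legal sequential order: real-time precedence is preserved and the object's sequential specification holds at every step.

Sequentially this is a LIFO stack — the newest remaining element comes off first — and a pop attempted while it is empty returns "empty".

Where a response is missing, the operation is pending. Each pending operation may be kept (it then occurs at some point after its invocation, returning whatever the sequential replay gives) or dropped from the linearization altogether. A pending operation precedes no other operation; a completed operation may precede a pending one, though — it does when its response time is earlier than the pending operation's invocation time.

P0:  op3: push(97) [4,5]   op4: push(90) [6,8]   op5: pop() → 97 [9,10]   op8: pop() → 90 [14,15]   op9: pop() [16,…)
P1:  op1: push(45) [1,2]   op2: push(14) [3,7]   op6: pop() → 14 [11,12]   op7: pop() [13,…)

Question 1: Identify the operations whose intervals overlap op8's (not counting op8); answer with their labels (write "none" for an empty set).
op8 spans [14,15]: anything still running between times 14 and 15 counts as concurrent
op1 [1,2]: before
op2 [3,7]: before
op3 [4,5]: before
op4 [6,8]: before
op5 [9,10]: before
op6 [11,12]: before
op7 [13,…): concurrent
op9 [16,…): after

op7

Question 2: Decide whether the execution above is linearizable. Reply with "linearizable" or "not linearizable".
cut after 9 events: linearizable; cut after 10 events (op5 responds, time 10): not linearizable
5 completed operations, 3 real-time-consistent orders — every stack replay fails
e.g. op1, op2, op3, op4, op5: illegal at step 5, since op5 pop() → 97 cannot apply there
e.g. op1, op3, op2, op4, op5: illegal at step 5, since op5 pop() → 97 cannot apply there

not linearizable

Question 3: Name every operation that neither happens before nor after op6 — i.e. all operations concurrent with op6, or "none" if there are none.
concurrent with op6 ([11,12]): every op whose interval crosses 11..12
op1 [1,2]: before
op2 [3,7]: before
op3 [4,5]: before
op4 [6,8]: before
op5 [9,10]: before
op7 [13,…): after
op8 [14,15]: after
op9 [16,…): after

none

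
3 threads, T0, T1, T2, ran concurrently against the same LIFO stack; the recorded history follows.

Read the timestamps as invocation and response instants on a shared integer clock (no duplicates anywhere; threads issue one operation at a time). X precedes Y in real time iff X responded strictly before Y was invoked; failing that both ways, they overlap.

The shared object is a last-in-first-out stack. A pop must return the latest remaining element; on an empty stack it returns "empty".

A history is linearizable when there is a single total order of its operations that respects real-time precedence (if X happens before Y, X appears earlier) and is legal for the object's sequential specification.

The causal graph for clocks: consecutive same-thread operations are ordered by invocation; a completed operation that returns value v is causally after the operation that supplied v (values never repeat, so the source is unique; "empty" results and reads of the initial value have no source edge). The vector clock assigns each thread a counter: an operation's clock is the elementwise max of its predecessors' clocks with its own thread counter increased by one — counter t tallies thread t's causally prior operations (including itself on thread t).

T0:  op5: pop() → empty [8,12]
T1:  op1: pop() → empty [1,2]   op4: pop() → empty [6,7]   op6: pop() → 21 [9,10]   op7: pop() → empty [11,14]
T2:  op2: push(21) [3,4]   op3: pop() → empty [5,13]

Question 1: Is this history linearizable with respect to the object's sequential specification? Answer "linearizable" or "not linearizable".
not linearizable

through event 9 a valid linearization exists; event 10 (op6 responding at time 10) ends that
one real-time candidate order over the 4 completed operations — the LIFO stack replay rejects it
every completion of the 2 pending operations (op3, op5) was checked; none linearizes
one such order, op1, op2, op4, op6 (pending dropped), breaks at step 3 where op4 pop() → empty is illegal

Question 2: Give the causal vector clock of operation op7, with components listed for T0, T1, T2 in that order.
(0, 4, 1)

invoked at 3, op2 has no predecessors; its own T2 bump gives (0, 0, 1)
invoked at 1, op1 has no predecessors; its own T1 bump gives (0, 1, 0)
invoked at 8, op5 has no predecessors; its own T0 bump gives (1, 0, 0)
op3, invoked 5, takes VC(op2)=(0, 0, 1) under max, adds 1 for T2 → (0, 0, 2)
op4, invoked 6, takes VC(op1)=(0, 1, 0) under max, adds 1 for T1 → (0, 2, 0)
op6, invoked 9, takes VC(op2)=(0, 0, 1), VC(op4)=(0, 2, 0) under max, adds 1 for T1 → (0, 3, 1)
op7, invoked 11, takes VC(op6)=(0, 3, 1) under max, adds 1 for T1 → (0, 4, 1)
target: VC(op7) = (0, 4, 1)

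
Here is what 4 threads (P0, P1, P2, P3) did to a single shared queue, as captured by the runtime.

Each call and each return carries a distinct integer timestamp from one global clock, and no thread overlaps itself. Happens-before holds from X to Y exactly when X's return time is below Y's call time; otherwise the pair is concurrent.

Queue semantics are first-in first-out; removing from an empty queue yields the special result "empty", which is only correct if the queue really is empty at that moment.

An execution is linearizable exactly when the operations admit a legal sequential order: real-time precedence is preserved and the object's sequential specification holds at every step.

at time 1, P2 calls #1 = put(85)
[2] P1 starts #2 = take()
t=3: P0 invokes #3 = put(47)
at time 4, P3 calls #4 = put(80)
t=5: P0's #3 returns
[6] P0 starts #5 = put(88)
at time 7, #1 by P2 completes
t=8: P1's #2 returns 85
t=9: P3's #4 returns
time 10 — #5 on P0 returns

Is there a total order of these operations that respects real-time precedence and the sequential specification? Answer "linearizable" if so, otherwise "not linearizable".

a witness: #1, #2, #3, #4, #5
1. #1 put(85), leaving queue <85>
2. #2 take() → 85, leaving queue <>
3. #3 put(47), leaving queue <47>
4. #4 put(80), leaving queue <47,80>
5. #5 put(88), leaving queue <47,80,88>

linearizable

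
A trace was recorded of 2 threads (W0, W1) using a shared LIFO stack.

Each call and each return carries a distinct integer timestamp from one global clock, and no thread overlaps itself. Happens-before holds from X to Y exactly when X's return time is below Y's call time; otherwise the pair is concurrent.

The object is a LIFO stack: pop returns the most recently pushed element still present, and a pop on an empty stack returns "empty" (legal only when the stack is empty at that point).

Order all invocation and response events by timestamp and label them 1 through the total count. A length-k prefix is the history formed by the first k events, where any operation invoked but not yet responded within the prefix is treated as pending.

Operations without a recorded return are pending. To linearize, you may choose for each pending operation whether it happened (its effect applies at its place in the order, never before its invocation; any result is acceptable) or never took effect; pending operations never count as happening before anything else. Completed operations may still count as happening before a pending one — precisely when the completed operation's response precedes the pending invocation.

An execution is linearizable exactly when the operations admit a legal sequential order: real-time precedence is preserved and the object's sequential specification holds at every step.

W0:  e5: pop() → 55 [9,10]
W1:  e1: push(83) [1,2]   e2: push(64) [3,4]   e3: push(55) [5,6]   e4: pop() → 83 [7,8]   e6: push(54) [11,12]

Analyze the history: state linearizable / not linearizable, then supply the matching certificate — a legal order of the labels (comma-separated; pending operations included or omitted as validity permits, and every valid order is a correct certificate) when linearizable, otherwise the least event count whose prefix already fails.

already the first 8 events (up to e4's response at time 8) admit no linearization; the first 7 still do
a single order respects real time; the 4 completed LIFO stack operations fail replay along it
e.g. e1, e2, e3, e4: illegal at step 4, since e4 pop() → 83 cannot apply there

not linearizable — minimal violating prefix: 8 events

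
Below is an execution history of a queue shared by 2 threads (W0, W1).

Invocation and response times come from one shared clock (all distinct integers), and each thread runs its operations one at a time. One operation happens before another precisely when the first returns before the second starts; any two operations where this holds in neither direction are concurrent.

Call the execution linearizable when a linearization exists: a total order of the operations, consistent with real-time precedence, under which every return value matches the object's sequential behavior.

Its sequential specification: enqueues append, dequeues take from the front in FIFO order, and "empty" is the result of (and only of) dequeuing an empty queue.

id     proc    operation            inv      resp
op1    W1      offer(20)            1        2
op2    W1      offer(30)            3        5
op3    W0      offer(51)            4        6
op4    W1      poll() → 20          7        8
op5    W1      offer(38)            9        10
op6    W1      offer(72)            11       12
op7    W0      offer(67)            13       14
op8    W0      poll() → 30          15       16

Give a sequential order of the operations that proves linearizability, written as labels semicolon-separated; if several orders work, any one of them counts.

op1; op2; op3; op4; op5; op6; op7; op8

after step 1 (op1 offer(20)): queue <20>
after step 2 (op2 offer(30)): queue <20,30>
after step 3 (op3 offer(51)): queue <20,30,51>
after step 4 (op4 poll() → 20): queue <30,51>
after step 5 (op5 offer(38)): queue <30,51,38>
after step 6 (op6 offer(72)): queue <30,51,38,72>
after step 7 (op7 offer(67)): queue <30,51,38,72,67>
after step 8 (op8 poll() → 30): queue <51,38,72,67>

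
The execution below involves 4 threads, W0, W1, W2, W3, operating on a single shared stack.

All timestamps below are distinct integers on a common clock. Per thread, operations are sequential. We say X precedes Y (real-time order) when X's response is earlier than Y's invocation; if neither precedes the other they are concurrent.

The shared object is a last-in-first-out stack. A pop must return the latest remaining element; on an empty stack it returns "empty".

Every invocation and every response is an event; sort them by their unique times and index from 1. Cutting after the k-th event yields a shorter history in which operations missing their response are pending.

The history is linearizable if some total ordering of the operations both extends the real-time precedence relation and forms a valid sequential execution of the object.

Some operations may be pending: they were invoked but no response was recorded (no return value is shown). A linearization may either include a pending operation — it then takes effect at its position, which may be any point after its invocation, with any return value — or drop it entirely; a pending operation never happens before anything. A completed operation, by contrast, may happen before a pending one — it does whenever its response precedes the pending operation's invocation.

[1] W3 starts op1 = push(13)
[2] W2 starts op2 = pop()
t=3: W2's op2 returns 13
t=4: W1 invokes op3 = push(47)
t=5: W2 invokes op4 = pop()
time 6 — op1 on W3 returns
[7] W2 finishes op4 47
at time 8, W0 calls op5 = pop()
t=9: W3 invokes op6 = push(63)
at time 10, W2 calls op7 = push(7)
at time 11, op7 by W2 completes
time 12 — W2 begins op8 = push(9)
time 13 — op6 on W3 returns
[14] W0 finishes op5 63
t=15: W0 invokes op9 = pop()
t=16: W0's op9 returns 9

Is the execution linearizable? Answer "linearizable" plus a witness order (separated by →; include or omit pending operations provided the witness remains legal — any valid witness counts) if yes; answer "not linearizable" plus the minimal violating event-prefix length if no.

after step 1 (op1 push(13)): stack <13>
after step 2 (op2 pop() → 13): stack <>
after step 3 (op3 push(47) (pending, included)): stack <47>
after step 4 (op4 pop() → 47): stack <>
after step 5 (op6 push(63)): stack <63>
after step 6 (op5 pop() → 63): stack <>
after step 7 (op7 push(7)): stack <7>
after step 8 (op8 push(9) (pending, included)): stack <7,9>
after step 9 (op9 pop() → 9): stack <7>

linearizable — witness: op1 → op2 → op3 → op4 → op6 → op5 → op7 → op8 → op9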